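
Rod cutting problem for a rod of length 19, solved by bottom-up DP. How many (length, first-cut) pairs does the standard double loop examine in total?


For each subproblem length i = 1..19, the inner loop considers i possible first cuts.
Total = 1 + 2 + ... + 19
= 19*(19+1)/2
= 19*20/2 = 190


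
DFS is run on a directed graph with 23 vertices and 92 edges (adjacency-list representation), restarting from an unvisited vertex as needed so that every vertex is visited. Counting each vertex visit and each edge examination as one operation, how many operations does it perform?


A full DFS traversal processes each vertex exactly once (push/pop on stack).
Each directed edge is examined once.
V = 23, E = 92
V + E = 115


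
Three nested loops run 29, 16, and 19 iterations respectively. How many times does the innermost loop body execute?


Loop 1 (outermost): 29 iterations
Loop 2 (middle): 16 iterations per outer
Loop 3 (innermost): 19 iterations per middle
Total = 29 * 16 * 19 = 8816


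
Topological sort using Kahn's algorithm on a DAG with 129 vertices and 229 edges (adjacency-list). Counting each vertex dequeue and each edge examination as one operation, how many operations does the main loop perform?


Kahn's algorithm:
  1. Compute in-degrees: O(V + E)
  2. Process queue: each vertex dequeued once (O(V))
     each edge examined once (O(E))
Total = V + E = 129 + 229 = 358


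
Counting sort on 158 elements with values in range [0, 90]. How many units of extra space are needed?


Output array size: 158 (to store sorted result)
Count array size: 91 (one slot per possible value, range 0 to 90)
Total extra space = 158 + 91 = 249


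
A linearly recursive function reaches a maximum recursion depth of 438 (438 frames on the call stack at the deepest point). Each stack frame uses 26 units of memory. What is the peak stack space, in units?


Maximum recursion depth = 438 frames
Memory per frame = 26 units
Total stack space = depth * frame_size
= 438 * 26 = 11388


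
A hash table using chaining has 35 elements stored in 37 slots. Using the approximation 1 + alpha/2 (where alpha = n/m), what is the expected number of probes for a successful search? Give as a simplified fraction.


Load factor alpha = n/m = 35/37
Expected probes = 1 + alpha/2 = 1 + 35/(2*37)
= 1 + 35/74
= 74/74 + 35/74
= 109/74


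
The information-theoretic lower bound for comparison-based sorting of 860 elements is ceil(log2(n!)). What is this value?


A binary decision tree of height h has at most 2^h leaves and needs at least n! of them, so h >= ceil(log2(n!)).
860! is far too large to multiply out, so use Stirling's series:
  ln(n!) ~ n ln n - n + (1/2) ln(2 pi n) + 1/(12n)  (error below 1/(360 n^3), negligible here)
  ln(860) = 6.7569324
  n ln n = 860 * 6.7569324 = 5810.9619
  (1/2) ln(2 pi * 860) = (1/2) ln(5403.5394) = 4.2974
  1/(12*860) = 0.0001
  ln(860!) ~ 5810.9619 - 860 + 4.2974 + 0.0001 = 4955.2594
Convert to base 2: log2(860!) = 4955.2594 / ln 2 = 4955.2594 / 0.69314718 = 7148.9282
ceil(7148.9282) = 7149


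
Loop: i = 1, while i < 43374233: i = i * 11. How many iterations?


i multiplies by 11 each step:
i = 1 -> 11 -> 121 -> 1331 -> 14641 -> 161051 -> 1771561 -> 19487171 -> 214358881 (stop)
Iterations = ceil(log_11(43374233)) = 8


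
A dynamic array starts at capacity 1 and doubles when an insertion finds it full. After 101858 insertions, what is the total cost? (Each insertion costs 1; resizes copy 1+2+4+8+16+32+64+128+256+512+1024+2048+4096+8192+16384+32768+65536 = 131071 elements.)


Insertion cost: 101858 (one per element)
Resizes occur just before inserting elements 2, 3, 5, 9, ...
Elements copied at each resize: 1 + 2 + 4 + 8 + 16 + 32 + 64 + 128 + 256 + 512 + 1024 + 2048 + 4096 + 8192 + 16384 + 32768 + 65536
Sum of copies = 131071 (geometric series: 2^k - 1)
Total = 101858 + 131071 = 232929


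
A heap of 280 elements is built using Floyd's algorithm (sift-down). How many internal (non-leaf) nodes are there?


Leaf nodes occupy roughly half the array.
Sift-down is called for each internal node, starting from the last one.
Internal nodes = floor(n/2) = floor(280/2) = 140


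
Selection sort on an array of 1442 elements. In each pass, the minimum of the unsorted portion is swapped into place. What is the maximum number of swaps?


Selection sort performs one swap per pass:
  Pass 1: find min in positions 0 to 1441, swap with position 0
  Pass 2: find min in positions 1 to 1441, swap with position 1
  Pass 3: find min in positions 2 to 1441, swap with position 2
  Pass 4: find min in positions 3 to 1441, swap with position 3
  Pass 5: find min in positions 4 to 1441, swap with position 4
  ... (1436 more passes)
Total passes (and swaps) = n - 1 = 1442 - 1 = 1441


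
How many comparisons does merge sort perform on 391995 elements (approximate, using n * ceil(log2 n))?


Recursion depth: ceil(log2(391995)) = 19
Each recursion level merges n = 391995 elements
Total = 391995 * 19 = 7447905


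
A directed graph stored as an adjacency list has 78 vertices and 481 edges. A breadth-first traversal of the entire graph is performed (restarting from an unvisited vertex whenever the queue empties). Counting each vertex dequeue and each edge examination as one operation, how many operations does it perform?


A full BFS traversal dequeues each vertex once and examines each edge once.
Vertex visits: 78
Edge visits: 481
V + E = 78 + 481 = 559


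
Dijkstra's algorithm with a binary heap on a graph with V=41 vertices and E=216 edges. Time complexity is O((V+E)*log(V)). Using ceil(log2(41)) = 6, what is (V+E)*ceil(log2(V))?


Dijkstra with a binary heap: each vertex is extracted once, each edge may relax once.
Each heap operation costs O(log V).
V + E = 41 + 216 = 257
ceil(log2(41)) = 6 (since 2^5 = 32 < 41 <= 64 = 2^6)
Total heap work = (V+E) * ceil(log2(V)) = 257 * 6 = 1542


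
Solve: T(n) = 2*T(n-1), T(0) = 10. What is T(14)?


Unrolling:
T(14) = 2*T(13) = 2^2*T(12) = ... = 2^14*T(0)
= 2^14 * 10
= 16384 * 10 = 163840


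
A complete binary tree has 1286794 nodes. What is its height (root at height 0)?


In a complete binary tree, level k holds nodes 2^k .. 2^(k+1)-1 (1-indexed).
Height = floor(log2(n)) = floor(log2(1286794)) = 20
Check: 2^20 = 1048576 <= 1286794 < 2097152 = 2^21


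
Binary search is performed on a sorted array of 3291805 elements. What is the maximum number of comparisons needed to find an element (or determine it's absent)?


Binary search halves the search space each comparison:
  Step 1: search space = 3291805 -> 1645902
  Step 2: search space = 1645902 -> 822951
  Step 3: search space = 822951 -> 411475
  Step 4: search space = 411475 -> 205737
  Step 5: search space = 205737 -> 102868
  Step 6: search space = 102868 -> 51434
  Step 7: search space = 51434 -> 25717
  Step 8: search space = 25717 -> 12858
  Step 9: search space = 12858 -> 6429
  Step 10: search space = 6429 -> 3214
  Step 11: search space = 3214 -> 1607
  Step 12: search space = 1607 -> 803
  Step 13: search space = 803 -> 401
  Step 14: search space = 401 -> 200
  Step 15: search space = 200 -> 100
  Step 16: search space = 100 -> 50
  Step 17: search space = 50 -> 25
  Step 18: search space = 25 -> 12
  Step 19: search space = 12 -> 6
  Step 20: search space = 6 -> 3
  Step 21: search space = 3 -> 1
  Step 22: search space = 1 (final check)
Maximum comparisons = floor(log2(3291805)) + 1 = 21 + 1 = 22


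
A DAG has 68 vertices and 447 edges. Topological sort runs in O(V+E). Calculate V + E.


V = 68 (vertex processing)
E = 447 (edge processing)
V + E = 68 + 447 = 515


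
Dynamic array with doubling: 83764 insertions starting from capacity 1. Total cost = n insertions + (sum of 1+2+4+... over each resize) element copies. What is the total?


n = 83764
Insertion costs: 83764
Resizes copy 1, 2, 4, ... up to the largest power of 2 that is <= n-1 = 83763, i.e. 65536.
Copy costs = 1 + 2 + 4 + 8 + 16 + 32 + 64 + 128 + 256 + 512 + 1024 + 2048 + 4096 + 8192 + 16384 + 32768 + 65536 = 131071
Total = 83764 + 131071 = 214835


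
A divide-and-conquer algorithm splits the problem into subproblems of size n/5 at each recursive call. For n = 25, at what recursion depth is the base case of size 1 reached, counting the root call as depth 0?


At each depth, the problem size is divided by 5:
  Depth 0: problem size = 25
  Depth 1: problem size = 5
  Depth 2: problem size = 1 (base case)
The base case is reached at depth log_5(25) = 2 (the tree has 3 levels counting depth 0, but the depth asked for is 2).
Recursion depth = 2


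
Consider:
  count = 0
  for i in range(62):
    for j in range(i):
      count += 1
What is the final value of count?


For each i, the inner loop runs i times:
  i=0: inner runs 0 times
  i=1: inner runs 1 time
  i=2: inner runs 2 times
  i=3: inner runs 3 times
  i=4: inner runs 4 times
  i=5: inner runs 5 times
  i=6: inner runs 6 times
  i=7: inner runs 7 times
  ...
Total = 0 + 1 + 2 + ... + 61 = 62*(62-1)/2 = 1891


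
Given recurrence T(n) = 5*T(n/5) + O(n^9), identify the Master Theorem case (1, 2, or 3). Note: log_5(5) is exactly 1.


Master Theorem parameters: a=5, b=5, c=9
log_b(a) = 1
Compare b^c with a: 5^9 = 1953125 > 5, so c > log_b(a).
Comparing c=9 vs log_b(a)=1:
9 > 1 => Case 3
Result: T(n) = O(n^9)
Master Theorem case = 3


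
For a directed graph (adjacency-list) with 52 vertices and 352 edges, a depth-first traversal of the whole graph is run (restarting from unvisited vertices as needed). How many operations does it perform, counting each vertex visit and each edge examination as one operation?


A full DFS traversal visits each vertex once and examines each edge once.
V = 52
E = 352
Sum = 52 + 352 = 404


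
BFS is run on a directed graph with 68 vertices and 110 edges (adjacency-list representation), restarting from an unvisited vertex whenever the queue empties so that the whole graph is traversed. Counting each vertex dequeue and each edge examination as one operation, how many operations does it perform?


A full BFS traversal dequeues each vertex exactly once and examines each directed edge exactly once.
V = 68 (vertex processing cost)
E = 110 (edge examination cost)
Total operations proportional to V + E = 68 + 110 = 178


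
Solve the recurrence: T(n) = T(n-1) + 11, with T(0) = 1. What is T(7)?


Unrolling the recurrence:
T(7) = T(6) + 11
       = T(5) + 11 + 11
       = T(4) + 11*3
       ...
       = T(0) + 11*7
       = 1 + 77 = 78


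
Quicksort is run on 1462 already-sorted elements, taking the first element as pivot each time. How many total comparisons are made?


Sum of comparisons per partition:
1461 + 1460 + ... + 1 + 0
= 1462 * (1462 - 1) / 2
= 1462 * 1461 / 2
= 1067991


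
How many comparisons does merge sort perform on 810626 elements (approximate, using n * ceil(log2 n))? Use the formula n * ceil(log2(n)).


Recursion depth: ceil(log2(810626)) = 20
Each recursion level merges n = 810626 elements
Total = 810626 * 20 = 16212520


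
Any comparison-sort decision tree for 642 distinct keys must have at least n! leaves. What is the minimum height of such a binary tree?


A binary decision tree of height h has at most 2^h leaves and needs at least n! of them, so h >= ceil(log2(n!)).
642! is far too large to multiply out, so use Stirling's series:
  ln(n!) ~ n ln n - n + (1/2) ln(2 pi n) + 1/(12n)  (error below 1/(360 n^3), negligible here)
  ln(642) = 6.4645883
  n ln n = 642 * 6.4645883 = 4150.2657
  (1/2) ln(2 pi * 642) = (1/2) ln(4033.8050) = 4.1512
  1/(12*642) = 0.0001
  ln(642!) ~ 4150.2657 - 642 + 4.1512 + 0.0001 = 3512.4170
Convert to base 2: log2(642!) = 3512.4170 / ln 2 = 3512.4170 / 0.69314718 = 5067.3466
ceil(5067.3466) = 5068


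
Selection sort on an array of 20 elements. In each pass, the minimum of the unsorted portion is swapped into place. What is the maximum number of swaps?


Selection sort performs one swap per pass:
  Pass 1: find min in positions 0 to 19, swap with position 0
  Pass 2: find min in positions 1 to 19, swap with position 1
  Pass 3: find min in positions 2 to 19, swap with position 2
  Pass 4: find min in positions 3 to 19, swap with position 3
  Pass 5: find min in positions 4 to 19, swap with position 4
  ... (14 more passes)
Total passes (and swaps) = n - 1 = 20 - 1 = 19


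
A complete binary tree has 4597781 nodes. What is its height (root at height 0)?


In a complete binary tree, level k holds nodes 2^k .. 2^(k+1)-1 (1-indexed).
Height = floor(log2(n)) = floor(log2(4597781)) = 22
Check: 2^22 = 4194304 <= 4597781 < 8388608 = 2^23


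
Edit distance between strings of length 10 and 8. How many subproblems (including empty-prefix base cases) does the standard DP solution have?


The table includes base cases (empty prefixes).
Rows: (m+1) = 11
Columns: (n+1) = 9
Total = 11 * 9 = 99


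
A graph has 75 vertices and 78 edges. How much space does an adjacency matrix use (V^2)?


Adjacency matrix: V x V grid of entries
Space = V^2 = 75^2 = 75 * 75 = 5625


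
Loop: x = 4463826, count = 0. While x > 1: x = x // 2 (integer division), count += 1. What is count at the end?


The variable x halves each step:
x = 4463826 -> 2231913 -> 1115956 -> 557978 -> 278989 -> 139494 -> 69747 -> 34873 -> 17436 -> 8718 -> 4359 -> 2179 -> 1089 -> 544 -> 272 -> 136 -> 68 -> 34 -> 17 -> 8 -> 4 -> 2 -> 1
Number of halvings = floor(log2(4463826)) = 22


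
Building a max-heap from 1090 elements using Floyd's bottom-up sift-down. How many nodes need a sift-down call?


In a heap of 1090 elements (0-indexed array):
  Last element index: 1089
  Parent of last element: floor((1089 - 1) / 2) = 544
  Internal nodes: indices 0 to 544
  Count = floor(1090/2) = 545


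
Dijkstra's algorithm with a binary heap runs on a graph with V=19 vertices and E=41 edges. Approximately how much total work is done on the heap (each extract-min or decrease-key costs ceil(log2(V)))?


Dijkstra with a binary heap: each vertex is extracted once, each edge may relax once.
Each heap operation costs O(log V).
V + E = 19 + 41 = 60
ceil(log2(19)) = 5 (since 2^4 = 16 < 19 <= 32 = 2^5)
Total heap work = (V+E) * ceil(log2(V)) = 60 * 5 = 300


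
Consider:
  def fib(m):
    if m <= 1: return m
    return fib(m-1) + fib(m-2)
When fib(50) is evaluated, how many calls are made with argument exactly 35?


Let N(m) = number of times fib(m) is called while evaluating fib(50).
N(50) = 1 (the initial call).
N(49) = 1 (only fib(50) calls it).
For 1 <= m <= 48: fib(m) is called by fib(m+1) and fib(m+2), so
  N(m) = N(m+1) + N(m+2).
fib(0) is called only by fib(2), so N(0) = N(2).
Walk down from m=50:
  N(50)=1, N(49)=1, N(48)=2, N(47)=3, N(46)=5, N(45)=8, N(44)=13, N(43)=21, N(42)=34, N(41)=55, N(40)=89, N(39)=144, N(38)=233, N(37)=377, N(36)=610, N(35)=987
N(35) = 987


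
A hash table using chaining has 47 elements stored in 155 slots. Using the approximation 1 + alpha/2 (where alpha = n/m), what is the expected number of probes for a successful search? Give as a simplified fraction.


Load factor alpha = n/m = 47/155
Expected probes = 1 + alpha/2 = 1 + 47/(2*155)
= 1 + 47/310
= 310/310 + 47/310
= 357/310


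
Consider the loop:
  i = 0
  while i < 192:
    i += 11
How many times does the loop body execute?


Starting at i = 0, each iteration adds 11.
Iterations until i >= 192:
  Iteration 1: i = 0 -> i = 11
  Iteration 2: i = 11 -> i = 22
  Iteration 3: i = 22 -> i = 33
  Iteration 4: i = 33 -> i = 44
  Iteration 5: i = 44 -> i = 55
  Iteration 6: i = 55 -> i = 66
  Iteration 7: i = 66 -> i = 77
  Iteration 8: i = 77 -> i = 88
  ... continuing ...
Total iterations = ceil(192/11) = 18


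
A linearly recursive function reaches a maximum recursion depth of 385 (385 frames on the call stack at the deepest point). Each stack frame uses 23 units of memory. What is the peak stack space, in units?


Maximum recursion depth = 385 frames
Memory per frame = 23 units
Total stack space = depth * frame_size
= 385 * 23 = 8855


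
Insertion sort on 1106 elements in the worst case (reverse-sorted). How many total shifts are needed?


In the worst case (reverse-sorted), each element shifts past all previous:
  Element 1: 1 shifts
  Element 2: 2 shifts
  Element 3: 3 shifts
  Element 4: 4 shifts
  Element 5: 5 shifts
  ...
  Element 1105: 1105 shifts
Total = 1 + 2 + ... + 1105
= 1106*(1106-1)/2 = 611065


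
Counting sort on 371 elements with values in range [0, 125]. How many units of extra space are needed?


Output array size: 371 (to store sorted result)
Count array size: 126 (one slot per possible value, range 0 to 125)
Total extra space = 371 + 126 = 497


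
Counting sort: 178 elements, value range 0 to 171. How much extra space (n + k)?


n = 178 (output array)
k = 172 (count array for 172 distinct values)
Extra space = 178 + 172 = 350


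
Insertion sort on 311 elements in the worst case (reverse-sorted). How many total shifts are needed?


In the worst case (reverse-sorted), each element shifts past all previous:
  Element 1: 1 shifts
  Element 2: 2 shifts
  Element 3: 3 shifts
  Element 4: 4 shifts
  Element 5: 5 shifts
  ...
  Element 310: 310 shifts
Total = 1 + 2 + ... + 310
= 311*(311-1)/2 = 48205


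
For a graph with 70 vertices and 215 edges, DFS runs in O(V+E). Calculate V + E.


A full DFS traversal visits each vertex once and examines each edge once.
V = 70
E = 215
Sum = 70 + 215 = 285


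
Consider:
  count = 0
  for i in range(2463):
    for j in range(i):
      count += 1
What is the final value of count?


For each i, the inner loop runs i times:
  i=0: inner runs 0 times
  i=1: inner runs 1 time
  i=2: inner runs 2 times
  i=3: inner runs 3 times
  i=4: inner runs 4 times
  i=5: inner runs 5 times
  i=6: inner runs 6 times
  i=7: inner runs 7 times
  ...
Total = 0 + 1 + 2 + ... + 2462 = 2463*(2463-1)/2 = 3031953


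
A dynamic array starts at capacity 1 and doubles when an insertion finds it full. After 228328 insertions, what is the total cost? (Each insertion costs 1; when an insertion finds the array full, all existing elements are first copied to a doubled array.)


Insertion cost: 228328 (one per element)
Resizes occur just before inserting elements 2, 3, 5, 9, ...
Elements copied at each resize: 1 + 2 + 4 + 8 + 16 + 32 + 64 + 128 + 256 + 512 + 1024 + 2048 + 4096 + 8192 + 16384 + 32768 + 65536 + 131072
Sum of copies = 262143 (geometric series: 2^k - 1)
Total = 228328 + 262143 = 490471


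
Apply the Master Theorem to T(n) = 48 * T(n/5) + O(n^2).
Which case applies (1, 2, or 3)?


The Master Theorem: T(n) = a*T(n/b) + O(n^c)
  a = 48, b = 5, c = 2
log_b(a) = log_5(48) ~ 2.405
Compare b^c with a: 5^2 = 25 < 48, so c < log_b(a).
Since c < log_b(a), Case 1 applies.
T(n) = O(n^(log_5 48)) ~ O(n^2.405)
Master Theorem case = 1


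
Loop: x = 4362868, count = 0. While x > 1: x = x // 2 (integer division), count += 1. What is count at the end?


The variable x halves each step:
x = 4362868 -> 2181434 -> 1090717 -> 545358 -> 272679 -> 136339 -> 68169 -> 34084 -> 17042 -> 8521 -> 4260 -> 2130 -> 1065 -> 532 -> 266 -> 133 -> 66 -> 33 -> 16 -> 8 -> 4 -> 2 -> 1
Number of halvings = floor(log2(4362868)) = 22


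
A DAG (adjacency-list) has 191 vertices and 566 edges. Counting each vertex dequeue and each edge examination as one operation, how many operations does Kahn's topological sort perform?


V = 191 (vertex processing)
E = 566 (edge processing)
V + E = 191 + 566 = 757


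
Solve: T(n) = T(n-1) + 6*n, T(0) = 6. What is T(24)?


Expanding the recurrence:
T(24) = T(23) + 6*24
       = T(22) + 6*23 + 6*24
       ...
       = T(0) + 6*(1 + 2 + ... + 24)
       = 6 + 6 * 24*25/2
       = 6 + 6 * 300
       = 6 + 1800 = 1806


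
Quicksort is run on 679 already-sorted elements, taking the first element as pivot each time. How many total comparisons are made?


Sum of comparisons per partition:
678 + 677 + ... + 1 + 0
= 679 * (679 - 1) / 2
= 679 * 678 / 2
= 230181


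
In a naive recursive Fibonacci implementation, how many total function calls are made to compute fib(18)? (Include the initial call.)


Let C(m) = total calls to evaluate fib(m). Then C(0)=C(1)=1, and
C(m) = 1 + C(m-1) + C(m-2) for m >= 2.
Build the table (each entry = 1 + previous two):
  C(0) = 1
  C(1) = 1
  C(2) = 1 + 1 + 1 = 3
  C(3) = 1 + 3 + 1 = 5
  C(4) = 1 + 5 + 3 = 9
  C(5) = 1 + 9 + 5 = 15
  C(6) = 1 + 15 + 9 = 25
  C(7) = 1 + 25 + 15 = 41
  C(8) = 1 + 41 + 25 = 67
  C(9) = 1 + 67 + 41 = 109
  C(10) = 1 + 109 + 67 = 177
  C(11) = 1 + 177 + 109 = 287
  C(12) = 1 + 287 + 177 = 465
  C(13) = 1 + 465 + 287 = 753
  C(14) = 1 + 753 + 465 = 1219
  C(15) = 1 + 1219 + 753 = 1973
  C(16) = 1 + 1973 + 1219 = 3193
  C(17) = 1 + 3193 + 1973 = 5167
  C(18) = 1 + 5167 + 3193 = 8361
Total calls for fib(18) = 8361


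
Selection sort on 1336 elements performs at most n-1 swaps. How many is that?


Each of the 1335 passes places one element in its final position.
Pass 1: swap minimum into position 0
Pass 2: swap minimum of remaining into position 1
...
Pass 1335: last two elements, one swap
Maximum swaps = 1336 - 1 = 1335


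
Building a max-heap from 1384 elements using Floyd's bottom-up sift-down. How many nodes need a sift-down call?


In a heap of 1384 elements (0-indexed array):
  Last element index: 1383
  Parent of last element: floor((1383 - 1) / 2) = 691
  Internal nodes: indices 0 to 691
  Count = floor(1384/2) = 692


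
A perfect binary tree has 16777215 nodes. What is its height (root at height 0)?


For a perfect binary tree of height h: n = 2^(h+1) - 1, so h = log2(n+1) - 1.
  n + 1 = 16777216 = 2^24
  log2(16777216) = 24
  height = 24 - 1 = 23


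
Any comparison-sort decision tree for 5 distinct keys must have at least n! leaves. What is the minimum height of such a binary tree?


A binary decision tree of height h has at most 2^h leaves and needs at least n! of them, so h >= ceil(log2(n!)).
Compute 5! as a running product:
  x2 = 2, x3 = 6, x4 = 24, x5 = 120
5! = 120
Bracket between powers of 2:
  2^6 = 64 < 120 <= 128 = 2^7
So ceil(log2(5!)) = 7


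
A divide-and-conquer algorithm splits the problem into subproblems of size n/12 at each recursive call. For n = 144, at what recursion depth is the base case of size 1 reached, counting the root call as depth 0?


At each depth, the problem size is divided by 12:
  Depth 0: problem size = 144
  Depth 1: problem size = 12
  Depth 2: problem size = 1 (base case)
The base case is reached at depth log_12(144) = 2 (the tree has 3 levels counting depth 0, but the depth asked for is 2).
Recursion depth = 2


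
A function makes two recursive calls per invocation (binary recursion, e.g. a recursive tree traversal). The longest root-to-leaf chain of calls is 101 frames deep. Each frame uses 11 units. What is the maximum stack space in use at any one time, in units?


Binary recursion: the two calls run one after the other, so only one root-to-leaf chain of frames is on the stack at a time.
Maximum depth (longest chain) = 101 frames
Each frame = 11 units
Max stack space = 101 * 11 = 1111


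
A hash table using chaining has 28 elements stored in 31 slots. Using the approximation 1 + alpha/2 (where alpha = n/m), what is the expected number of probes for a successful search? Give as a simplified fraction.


Load factor alpha = n/m = 28/31
Expected probes = 1 + alpha/2 = 1 + 28/(2*31)
= 1 + 28/62
= 62/62 + 28/62
= 90/62
Simplify: 45/31


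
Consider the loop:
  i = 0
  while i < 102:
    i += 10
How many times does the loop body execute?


Starting at i = 0, each iteration adds 10.
Iterations until i >= 102:
  Iteration 1: i = 0 -> i = 10
  Iteration 2: i = 10 -> i = 20
  Iteration 3: i = 20 -> i = 30
  Iteration 4: i = 30 -> i = 40
  Iteration 5: i = 40 -> i = 50
  Iteration 6: i = 50 -> i = 60
  Iteration 7: i = 60 -> i = 70
  Iteration 8: i = 70 -> i = 80
  ... continuing ...
Total iterations = ceil(102/10) = 11


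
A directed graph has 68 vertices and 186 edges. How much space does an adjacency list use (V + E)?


Adjacency list: one list head per vertex + one entry per edge
Vertex heads: 68
Edge entries: 186
Total = 68 + 186 = 254


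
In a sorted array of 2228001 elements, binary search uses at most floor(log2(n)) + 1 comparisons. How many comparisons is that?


Halving sequence: 2228001 -> 1114000 -> 557000 -> 278500 -> 139250 -> 69625 -> 34812 -> 17406 -> 8703 -> 4351 -> 2175 -> 1087 -> 543 -> 271 -> 135 -> 67 -> 33 -> 16 -> 8 -> 4 -> 2 -> 1
Number of halvings = 21
Max comparisons = 21 + 1 = 22


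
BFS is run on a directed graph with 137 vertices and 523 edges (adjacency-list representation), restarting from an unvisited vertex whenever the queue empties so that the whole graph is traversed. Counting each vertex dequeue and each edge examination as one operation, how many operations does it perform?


A full BFS traversal dequeues each vertex exactly once and examines each directed edge exactly once.
V = 137 (vertex processing cost)
E = 523 (edge examination cost)
Total operations proportional to V + E = 137 + 523 = 660


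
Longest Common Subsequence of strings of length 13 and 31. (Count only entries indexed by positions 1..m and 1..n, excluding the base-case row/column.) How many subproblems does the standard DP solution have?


DP table indexed by positions in both strings.
First string: 13 positions
Second string: 31 positions
Total = 13 * 31 = 403


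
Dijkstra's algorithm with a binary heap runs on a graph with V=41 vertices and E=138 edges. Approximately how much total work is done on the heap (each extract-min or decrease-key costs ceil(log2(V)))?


Dijkstra with a binary heap: each vertex is extracted once, each edge may relax once.
Each heap operation costs O(log V).
V + E = 41 + 138 = 179
ceil(log2(41)) = 6 (since 2^5 = 32 < 41 <= 64 = 2^6)
Total heap work = (V+E) * ceil(log2(V)) = 179 * 6 = 1074


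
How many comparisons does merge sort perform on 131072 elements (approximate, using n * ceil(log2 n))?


Recursion depth: ceil(log2(131072)) = 17
Each recursion level merges n = 131072 elements
Total = 131072 * 17 = 2228224


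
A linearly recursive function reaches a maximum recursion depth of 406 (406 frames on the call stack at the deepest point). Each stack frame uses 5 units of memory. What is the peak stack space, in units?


Maximum recursion depth = 406 frames
Memory per frame = 5 units
Total stack space = depth * frame_size
= 406 * 5 = 2030


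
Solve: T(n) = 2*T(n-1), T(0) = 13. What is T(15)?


Unrolling:
T(15) = 2*T(14) = 2^2*T(13) = ... = 2^15*T(0)
= 2^15 * 13
= 32768 * 13 = 425984


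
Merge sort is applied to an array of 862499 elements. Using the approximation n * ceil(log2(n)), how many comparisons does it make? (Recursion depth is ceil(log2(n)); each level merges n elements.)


Merge sort divides the array into halves recursively.
Number of levels = ceil(log2(862499)) = 20
At each level, approximately n = 862499 comparisons are needed for merging.
Total comparisons ~ n * ceil(log2(n)) = 862499 * 20 = 17249980


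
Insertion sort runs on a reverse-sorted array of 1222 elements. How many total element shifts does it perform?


Sum of shifts = 1 + 2 + 3 + ... + 1221
= 1222 * 1221 / 2
= 1492062 / 2
= 746031


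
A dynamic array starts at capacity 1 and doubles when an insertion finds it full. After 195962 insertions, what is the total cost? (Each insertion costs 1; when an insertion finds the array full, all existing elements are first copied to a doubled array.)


Insertion cost: 195962 (one per element)
Resizes occur just before inserting elements 2, 3, 5, 9, ...
Elements copied at each resize: 1 + 2 + 4 + 8 + 16 + 32 + 64 + 128 + 256 + 512 + 1024 + 2048 + 4096 + 8192 + 16384 + 32768 + 65536 + 131072
Sum of copies = 262143 (geometric series: 2^k - 1)
Total = 195962 + 262143 = 458105


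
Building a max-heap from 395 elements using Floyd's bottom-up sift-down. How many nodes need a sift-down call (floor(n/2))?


In a heap of 395 elements (0-indexed array):
  Last element index: 394
  Parent of last element: floor((394 - 1) / 2) = 196
  Internal nodes: indices 0 to 196
  Count = floor(395/2) = 197


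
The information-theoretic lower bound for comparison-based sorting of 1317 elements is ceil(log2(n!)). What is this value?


A binary decision tree of height h has at most 2^h leaves and needs at least n! of them, so h >= ceil(log2(n!)).
1317! is far too large to multiply out, so use Stirling's series:
  ln(n!) ~ n ln n - n + (1/2) ln(2 pi n) + 1/(12n)  (error below 1/(360 n^3), negligible here)
  ln(1317) = 7.1831117
  n ln n = 1317 * 7.1831117 = 9460.1581
  (1/2) ln(2 pi * 1317) = (1/2) ln(8274.9550) = 4.5105
  1/(12*1317) = 0.0001
  ln(1317!) ~ 9460.1581 - 1317 + 4.5105 + 0.0001 = 8147.6687
Convert to base 2: log2(1317!) = 8147.6687 / ln 2 = 8147.6687 / 0.69314718 = 11754.6012
ceil(11754.6012) = 11755


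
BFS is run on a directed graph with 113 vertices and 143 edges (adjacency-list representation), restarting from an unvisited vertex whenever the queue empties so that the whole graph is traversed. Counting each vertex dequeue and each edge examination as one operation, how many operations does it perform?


A full BFS traversal dequeues each vertex exactly once and examines each directed edge exactly once.
V = 113 (vertex processing cost)
E = 143 (edge examination cost)
Total operations proportional to V + E = 113 + 143 = 256


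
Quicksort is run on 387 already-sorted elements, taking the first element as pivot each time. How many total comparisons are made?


Sum of comparisons per partition:
386 + 385 + ... + 1 + 0
= 387 * (387 - 1) / 2
= 387 * 386 / 2
= 74691


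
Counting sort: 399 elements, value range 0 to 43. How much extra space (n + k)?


n = 399 (output array)
k = 44 (count array for 44 distinct values)
Extra space = 399 + 44 = 443


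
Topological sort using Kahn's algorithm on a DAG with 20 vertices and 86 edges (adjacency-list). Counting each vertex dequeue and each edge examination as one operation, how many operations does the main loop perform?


Kahn's algorithm:
  1. Compute in-degrees: O(V + E)
  2. Process queue: each vertex dequeued once (O(V))
     each edge examined once (O(E))
Total = V + E = 20 + 86 = 106


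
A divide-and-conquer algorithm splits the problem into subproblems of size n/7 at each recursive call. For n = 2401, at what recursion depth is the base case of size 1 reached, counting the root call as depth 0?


At each depth, the problem size is divided by 7:
  Depth 0: problem size = 2401
  Depth 1: problem size = 343
  Depth 2: problem size = 49
  Depth 3: problem size = 7
  Depth 4: problem size = 1 (base case)
The base case is reached at depth log_7(2401) = 4 (the tree has 5 levels counting depth 0, but the depth asked for is 4).
Recursion depth = 4


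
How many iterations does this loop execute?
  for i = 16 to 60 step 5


The loop variable i takes values starting at 16 and increments by 5 each iteration.
Sequence: i = 16, 21, 26, 31, 36, 41, 46, 51, 56
The upper bound 60 is inclusive, so the count is floor((last - first) / step) + 1:
floor((60 - 16) / 5) + 1 = floor(44/5) + 1 = 8 + 1 = 9


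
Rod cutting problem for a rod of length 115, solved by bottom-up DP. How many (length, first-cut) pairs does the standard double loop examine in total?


For each subproblem length i = 1..115, the inner loop considers i possible first cuts.
Total = 1 + 2 + ... + 115
= 115*(115+1)/2
= 115*116/2 = 6670


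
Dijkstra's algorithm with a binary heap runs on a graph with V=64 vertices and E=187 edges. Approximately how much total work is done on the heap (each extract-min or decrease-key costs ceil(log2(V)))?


Dijkstra with a binary heap: each vertex is extracted once, each edge may relax once.
Each heap operation costs O(log V).
V + E = 64 + 187 = 251
ceil(log2(64)) = 6 (since 2^5 = 32 < 64 <= 64 = 2^6)
Total heap work = (V+E) * ceil(log2(V)) = 251 * 6 = 1506


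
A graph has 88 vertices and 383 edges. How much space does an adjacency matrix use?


Adjacency matrix: V x V grid of entries
Space = V^2 = 88^2 = 88 * 88 = 7744


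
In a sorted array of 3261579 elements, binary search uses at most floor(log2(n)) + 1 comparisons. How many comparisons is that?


Halving sequence: 3261579 -> 1630789 -> 815394 -> 407697 -> 203848 -> 101924 -> 50962 -> 25481 -> 12740 -> 6370 -> 3185 -> 1592 -> 796 -> 398 -> 199 -> 99 -> 49 -> 24 -> 12 -> 6 -> 3 -> 1
Number of halvings = 21
Max comparisons = 21 + 1 = 22


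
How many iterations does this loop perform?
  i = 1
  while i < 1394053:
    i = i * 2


The loop variable doubles each iteration:
i = 1 -> 2 -> 4 -> 8 -> 16 -> 32 -> 64 -> 128 -> 256 -> 512 -> 1024 -> 2048 -> 4096 -> 8192 -> 16384 -> 32768 -> 65536 -> 131072 -> 262144 -> 524288 -> 1048576 -> 2097152 (stop, 2097152 >= 1394053)
Number of doublings = ceil(log2(1394053)) = 21


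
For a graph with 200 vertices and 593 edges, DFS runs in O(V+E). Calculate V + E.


A full DFS traversal visits each vertex once and examines each edge once.
V = 200
E = 593
Sum = 200 + 593 = 793


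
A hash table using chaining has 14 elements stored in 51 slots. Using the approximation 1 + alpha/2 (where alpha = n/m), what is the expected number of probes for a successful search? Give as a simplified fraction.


Load factor alpha = n/m = 14/51
Expected probes = 1 + alpha/2 = 1 + 14/(2*51)
= 1 + 14/102
= 102/102 + 14/102
= 116/102
Simplify: 58/51


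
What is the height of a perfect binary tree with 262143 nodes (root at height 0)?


A perfect binary tree with 262143 nodes:
  262143 = 2^18 - 1
  Levels: 0, 1, ..., 17
  Height = 17


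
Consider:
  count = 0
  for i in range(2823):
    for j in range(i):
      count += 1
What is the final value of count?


For each i, the inner loop runs i times:
  i=0: inner runs 0 times
  i=1: inner runs 1 time
  i=2: inner runs 2 times
  i=3: inner runs 3 times
  i=4: inner runs 4 times
  i=5: inner runs 5 times
  i=6: inner runs 6 times
  i=7: inner runs 7 times
  ...
Total = 0 + 1 + 2 + ... + 2822 = 2823*(2823-1)/2 = 3983253


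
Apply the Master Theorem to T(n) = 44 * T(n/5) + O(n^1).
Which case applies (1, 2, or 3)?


The Master Theorem: T(n) = a*T(n/b) + O(n^c)
  a = 44, b = 5, c = 1
log_b(a) = log_5(44) ~ 2.351
Compare b^c with a: 5^1 = 5 < 44, so c < log_b(a).
Since c < log_b(a), Case 1 applies.
T(n) = O(n^(log_5 44)) ~ O(n^2.351)
Master Theorem case = 1


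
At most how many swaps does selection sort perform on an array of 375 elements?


Each of the 374 passes places one element in its final position.
Pass 1: swap minimum into position 0
Pass 2: swap minimum of remaining into position 1
...
Pass 374: last two elements, one swap
Maximum swaps = 375 - 1 = 374


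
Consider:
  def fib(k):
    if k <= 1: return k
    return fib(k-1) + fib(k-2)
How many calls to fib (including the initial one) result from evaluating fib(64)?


Let C(m) = total calls to evaluate fib(m). Then C(0)=C(1)=1, and
C(m) = 1 + C(m-1) + C(m-2) for m >= 2.
Build the table (each entry = 1 + previous two):
  C(0) = 1
  C(1) = 1
  C(2) = 1 + 1 + 1 = 3
  C(3) = 1 + 3 + 1 = 5
  C(4) = 1 + 5 + 3 = 9
  C(5) = 1 + 9 + 5 = 15
  C(6) = 1 + 15 + 9 = 25
  C(7) = 1 + 25 + 15 = 41
  C(8) = 1 + 41 + 25 = 67
  C(9) = 1 + 67 + 41 = 109
  C(10) = 1 + 109 + 67 = 177
  C(11) = 1 + 177 + 109 = 287
  C(12) = 1 + 287 + 177 = 465
  C(13) = 1 + 465 + 287 = 753
  C(14) = 1 + 753 + 465 = 1219
  C(15) = 1 + 1219 + 753 = 1973
  C(16) = 1 + 1973 + 1219 = 3193
  C(17) = 1 + 3193 + 1973 = 5167
  C(18) = 1 + 5167 + 3193 = 8361
  C(19) = 1 + 8361 + 5167 = 13529
  C(20) = 1 + 13529 + 8361 = 21891
  C(21) = 1 + 21891 + 13529 = 35421
  C(22) = 1 + 35421 + 21891 = 57313
  C(23) = 1 + 57313 + 35421 = 92735
  C(24) = 1 + 92735 + 57313 = 150049
  C(25) = 1 + 150049 + 92735 = 242785
  C(26) = 1 + 242785 + 150049 = 392835
  C(27) = 1 + 392835 + 242785 = 635621
  C(28) = 1 + 635621 + 392835 = 1028457
  C(29) = 1 + 1028457 + 635621 = 1664079
  C(30) = 1 + 1664079 + 1028457 = 2692537
  C(31) = 1 + 2692537 + 1664079 = 4356617
  C(32) = 1 + 4356617 + 2692537 = 7049155
  C(33) = 1 + 7049155 + 4356617 = 11405773
  C(34) = 1 + 11405773 + 7049155 = 18454929
  C(35) = 1 + 18454929 + 11405773 = 29860703
  C(36) = 1 + 29860703 + 18454929 = 48315633
  C(37) = 1 + 48315633 + 29860703 = 78176337
  C(38) = 1 + 78176337 + 48315633 = 126491971
  C(39) = 1 + 126491971 + 78176337 = 204668309
  C(40) = 1 + 204668309 + 126491971 = 331160281
  C(41) = 1 + 331160281 + 204668309 = 535828591
  C(42) = 1 + 535828591 + 331160281 = 866988873
  C(43) = 1 + 866988873 + 535828591 = 1402817465
  C(44) = 1 + 1402817465 + 866988873 = 2269806339
  C(45) = 1 + 2269806339 + 1402817465 = 3672623805
  C(46) = 1 + 3672623805 + 2269806339 = 5942430145
  C(47) = 1 + 5942430145 + 3672623805 = 9615053951
  C(48) = 1 + 9615053951 + 5942430145 = 15557484097
  C(49) = 1 + 15557484097 + 9615053951 = 25172538049
  C(50) = 1 + 25172538049 + 15557484097 = 40730022147
  C(51) = 1 + 40730022147 + 25172538049 = 65902560197
  C(52) = 1 + 65902560197 + 40730022147 = 106632582345
  C(53) = 1 + 106632582345 + 65902560197 = 172535142543
  C(54) = 1 + 172535142543 + 106632582345 = 279167724889
  C(55) = 1 + 279167724889 + 172535142543 = 451702867433
  C(56) = 1 + 451702867433 + 279167724889 = 730870592323
  C(57) = 1 + 730870592323 + 451702867433 = 1182573459757
  C(58) = 1 + 1182573459757 + 730870592323 = 1913444052081
  C(59) = 1 + 1913444052081 + 1182573459757 = 3096017511839
  C(60) = 1 + 3096017511839 + 1913444052081 = 5009461563921
  C(61) = 1 + 5009461563921 + 3096017511839 = 8105479075761
  C(62) = 1 + 8105479075761 + 5009461563921 = 13114940639683
  C(63) = 1 + 13114940639683 + 8105479075761 = 21220419715445
  C(64) = 1 + 21220419715445 + 13114940639683 = 34335360355129
Total calls for fib(64) = 34335360355129


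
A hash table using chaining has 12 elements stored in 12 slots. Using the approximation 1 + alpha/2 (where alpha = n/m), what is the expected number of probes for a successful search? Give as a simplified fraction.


Load factor alpha = n/m = 12/12
Expected probes = 1 + alpha/2 = 1 + 12/(2*12)
= 1 + 12/24
= 24/24 + 12/24
= 36/24
Simplify: 3/2


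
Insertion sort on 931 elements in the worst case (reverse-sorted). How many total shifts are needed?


In the worst case (reverse-sorted), each element shifts past all previous:
  Element 1: 1 shifts
  Element 2: 2 shifts
  Element 3: 3 shifts
  Element 4: 4 shifts
  Element 5: 5 shifts
  ...
  Element 930: 930 shifts
Total = 1 + 2 + ... + 930
= 931*(931-1)/2 = 432915


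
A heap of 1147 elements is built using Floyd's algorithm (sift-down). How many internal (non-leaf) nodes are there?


Leaf nodes occupy roughly half the array.
Sift-down is called for each internal node, starting from the last one.
Internal nodes = floor(n/2) = floor(1147/2) = 573


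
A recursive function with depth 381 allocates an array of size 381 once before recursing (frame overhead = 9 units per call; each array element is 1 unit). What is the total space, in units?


Array allocation: 381 units (allocated once)
Stack frames: 381 deep * 9 per frame = 3429 units
Total = 381 + 3429 = 3810


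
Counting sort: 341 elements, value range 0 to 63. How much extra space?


n = 341 (output array)
k = 64 (count array for 64 distinct values)
Extra space = 341 + 64 = 405


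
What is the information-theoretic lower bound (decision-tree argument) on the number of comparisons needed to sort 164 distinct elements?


A binary decision tree of height h has at most 2^h leaves and needs at least n! of them, so h >= ceil(log2(n!)).
164! is far too large to multiply out, so use Stirling's series:
  ln(n!) ~ n ln n - n + (1/2) ln(2 pi n) + 1/(12n)  (error below 1/(360 n^3), negligible here)
  ln(164) = 5.0998664
  n ln n = 164 * 5.0998664 = 836.3781
  (1/2) ln(2 pi * 164) = (1/2) ln(1030.4424) = 3.4689
  1/(12*164) = 0.0005
  ln(164!) ~ 836.3781 - 164 + 3.4689 + 0.0005 = 675.8475
Convert to base 2: log2(164!) = 675.8475 / ln 2 = 675.8475 / 0.69314718 = 975.0418
ceil(975.0418) = 976
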